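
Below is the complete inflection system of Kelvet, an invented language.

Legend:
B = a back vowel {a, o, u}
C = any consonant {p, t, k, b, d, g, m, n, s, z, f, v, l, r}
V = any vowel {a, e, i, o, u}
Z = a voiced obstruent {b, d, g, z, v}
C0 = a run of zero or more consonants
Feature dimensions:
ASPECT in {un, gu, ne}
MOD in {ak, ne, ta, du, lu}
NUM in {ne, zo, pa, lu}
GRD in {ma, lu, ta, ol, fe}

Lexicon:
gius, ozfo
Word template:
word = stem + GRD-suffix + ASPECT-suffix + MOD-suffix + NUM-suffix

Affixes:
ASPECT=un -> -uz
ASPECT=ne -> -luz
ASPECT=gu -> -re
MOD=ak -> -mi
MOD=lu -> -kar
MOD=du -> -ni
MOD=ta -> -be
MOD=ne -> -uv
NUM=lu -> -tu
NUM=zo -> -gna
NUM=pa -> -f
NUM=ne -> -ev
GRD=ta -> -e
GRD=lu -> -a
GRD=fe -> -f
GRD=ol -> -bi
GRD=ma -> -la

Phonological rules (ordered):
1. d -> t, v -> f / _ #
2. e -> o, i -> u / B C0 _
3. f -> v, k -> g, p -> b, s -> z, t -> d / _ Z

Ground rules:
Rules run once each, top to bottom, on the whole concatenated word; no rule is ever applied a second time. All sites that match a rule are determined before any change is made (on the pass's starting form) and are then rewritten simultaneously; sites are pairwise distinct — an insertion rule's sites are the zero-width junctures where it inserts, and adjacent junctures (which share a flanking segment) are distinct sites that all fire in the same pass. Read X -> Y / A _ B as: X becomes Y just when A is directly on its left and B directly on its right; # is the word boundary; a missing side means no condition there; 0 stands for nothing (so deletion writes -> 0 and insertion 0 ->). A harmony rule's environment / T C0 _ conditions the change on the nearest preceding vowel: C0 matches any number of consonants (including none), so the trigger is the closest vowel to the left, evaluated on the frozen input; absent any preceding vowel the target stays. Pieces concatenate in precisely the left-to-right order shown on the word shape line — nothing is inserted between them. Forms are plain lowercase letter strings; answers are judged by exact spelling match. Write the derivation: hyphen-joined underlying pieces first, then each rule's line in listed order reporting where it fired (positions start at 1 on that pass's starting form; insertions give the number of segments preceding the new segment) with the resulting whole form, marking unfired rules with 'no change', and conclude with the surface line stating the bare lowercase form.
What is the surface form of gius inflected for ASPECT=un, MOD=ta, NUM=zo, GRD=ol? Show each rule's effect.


underlying: gius-bi-uz-be-gna
1. d -> t, v -> f / _ #: no change
2. e -> o, i -> u / B C0 _: fires at position(s) 6, 10: giusbuuzbogna
3. f -> v, k -> g, p -> b, s -> z, t -> d / _ Z: fires at position(s) 4: giuzbuuzbogna
surface: giuzbuuzbogna


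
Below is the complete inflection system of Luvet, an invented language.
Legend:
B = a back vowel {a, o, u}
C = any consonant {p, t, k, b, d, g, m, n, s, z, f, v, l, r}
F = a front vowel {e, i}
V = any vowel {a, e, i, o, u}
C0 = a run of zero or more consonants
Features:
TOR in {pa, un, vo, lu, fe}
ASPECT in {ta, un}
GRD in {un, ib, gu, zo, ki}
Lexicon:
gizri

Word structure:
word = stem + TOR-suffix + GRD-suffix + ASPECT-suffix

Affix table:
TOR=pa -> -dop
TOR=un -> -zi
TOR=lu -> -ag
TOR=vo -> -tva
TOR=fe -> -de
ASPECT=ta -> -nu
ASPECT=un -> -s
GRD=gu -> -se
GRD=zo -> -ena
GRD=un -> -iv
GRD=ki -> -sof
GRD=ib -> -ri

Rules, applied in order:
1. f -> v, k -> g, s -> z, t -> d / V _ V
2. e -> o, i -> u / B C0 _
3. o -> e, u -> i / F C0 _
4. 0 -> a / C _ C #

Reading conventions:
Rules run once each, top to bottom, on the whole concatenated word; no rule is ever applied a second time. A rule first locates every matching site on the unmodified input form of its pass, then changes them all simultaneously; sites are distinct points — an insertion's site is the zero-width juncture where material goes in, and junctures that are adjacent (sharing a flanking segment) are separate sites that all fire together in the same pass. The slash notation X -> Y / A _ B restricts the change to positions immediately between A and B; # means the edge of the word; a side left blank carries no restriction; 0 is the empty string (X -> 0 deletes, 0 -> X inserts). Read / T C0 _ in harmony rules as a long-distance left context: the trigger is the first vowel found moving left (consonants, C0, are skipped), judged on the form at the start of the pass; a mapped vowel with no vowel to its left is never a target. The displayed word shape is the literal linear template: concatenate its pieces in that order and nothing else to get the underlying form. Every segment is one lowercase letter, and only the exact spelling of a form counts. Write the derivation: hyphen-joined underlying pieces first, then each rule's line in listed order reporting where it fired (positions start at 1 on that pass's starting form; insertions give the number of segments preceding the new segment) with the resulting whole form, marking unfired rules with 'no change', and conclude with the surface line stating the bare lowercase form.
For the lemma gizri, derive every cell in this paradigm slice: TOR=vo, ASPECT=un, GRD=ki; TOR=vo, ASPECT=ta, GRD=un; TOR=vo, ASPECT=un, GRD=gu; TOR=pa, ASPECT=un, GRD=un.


cell TOR=vo, ASPECT=un, GRD=ki:
underlying: gizri-tva-sof-s
1. f -> v, k -> g, s -> z, t -> d / V _ V: fires at position(s) 9: gizritvazofs
2. e -> o, i -> u / B C0 _: no change
3. o -> e, u -> i / F C0 _: no change
4. 0 -> a / C _ C #: inserts after position(s) 11: gizritvazofas
surface: gizritvazofas

cell TOR=vo, ASPECT=ta, GRD=un:
underlying: gizri-tva-iv-nu
1. f -> v, k -> g, s -> z, t -> d / V _ V: no change
2. e -> o, i -> u / B C0 _: fires at position(s) 9: gizritvauvnu
3. o -> e, u -> i / F C0 _: no change
4. 0 -> a / C _ C #: no change
surface: gizritvauvnu

cell TOR=vo, ASPECT=un, GRD=gu:
underlying: gizri-tva-se-s
1. f -> v, k -> g, s -> z, t -> d / V _ V: fires at position(s) 9: gizritvazes
2. e -> o, i -> u / B C0 _: fires at position(s) 10: gizritvazos
3. o -> e, u -> i / F C0 _: no change
4. 0 -> a / C _ C #: no change
surface: gizritvazos

cell TOR=pa, ASPECT=un, GRD=un:
underlying: gizri-dop-iv-s
1. f -> v, k -> g, s -> z, t -> d / V _ V: no change
2. e -> o, i -> u / B C0 _: fires at position(s) 9: gizridopuvs
3. o -> e, u -> i / F C0 _: fires at position(s) 7: gizridepuvs
4. 0 -> a / C _ C #: inserts after position(s) 10: gizridepuvas
surface: gizridepuvas


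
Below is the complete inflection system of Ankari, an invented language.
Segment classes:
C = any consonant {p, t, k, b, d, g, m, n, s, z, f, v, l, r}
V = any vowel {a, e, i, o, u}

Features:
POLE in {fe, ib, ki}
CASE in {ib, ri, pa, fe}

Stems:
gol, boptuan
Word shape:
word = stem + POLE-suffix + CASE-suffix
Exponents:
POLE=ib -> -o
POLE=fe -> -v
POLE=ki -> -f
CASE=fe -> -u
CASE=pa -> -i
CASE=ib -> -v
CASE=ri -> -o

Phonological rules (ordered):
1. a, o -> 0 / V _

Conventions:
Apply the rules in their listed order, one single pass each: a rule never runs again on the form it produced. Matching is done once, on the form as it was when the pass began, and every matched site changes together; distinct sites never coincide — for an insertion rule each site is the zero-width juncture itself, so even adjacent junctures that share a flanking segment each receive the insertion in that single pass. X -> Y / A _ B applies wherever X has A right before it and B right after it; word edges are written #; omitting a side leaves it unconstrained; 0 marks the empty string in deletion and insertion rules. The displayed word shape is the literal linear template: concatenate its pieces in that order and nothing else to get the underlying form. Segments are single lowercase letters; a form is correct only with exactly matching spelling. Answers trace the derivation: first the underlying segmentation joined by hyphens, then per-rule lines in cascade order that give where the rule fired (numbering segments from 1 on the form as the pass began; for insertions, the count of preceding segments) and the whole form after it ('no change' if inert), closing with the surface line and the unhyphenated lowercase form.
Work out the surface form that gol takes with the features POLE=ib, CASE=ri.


underlying: gol-o-o
1. a, o -> 0 / V _: fires at position(s) 5: golo
surface: golo


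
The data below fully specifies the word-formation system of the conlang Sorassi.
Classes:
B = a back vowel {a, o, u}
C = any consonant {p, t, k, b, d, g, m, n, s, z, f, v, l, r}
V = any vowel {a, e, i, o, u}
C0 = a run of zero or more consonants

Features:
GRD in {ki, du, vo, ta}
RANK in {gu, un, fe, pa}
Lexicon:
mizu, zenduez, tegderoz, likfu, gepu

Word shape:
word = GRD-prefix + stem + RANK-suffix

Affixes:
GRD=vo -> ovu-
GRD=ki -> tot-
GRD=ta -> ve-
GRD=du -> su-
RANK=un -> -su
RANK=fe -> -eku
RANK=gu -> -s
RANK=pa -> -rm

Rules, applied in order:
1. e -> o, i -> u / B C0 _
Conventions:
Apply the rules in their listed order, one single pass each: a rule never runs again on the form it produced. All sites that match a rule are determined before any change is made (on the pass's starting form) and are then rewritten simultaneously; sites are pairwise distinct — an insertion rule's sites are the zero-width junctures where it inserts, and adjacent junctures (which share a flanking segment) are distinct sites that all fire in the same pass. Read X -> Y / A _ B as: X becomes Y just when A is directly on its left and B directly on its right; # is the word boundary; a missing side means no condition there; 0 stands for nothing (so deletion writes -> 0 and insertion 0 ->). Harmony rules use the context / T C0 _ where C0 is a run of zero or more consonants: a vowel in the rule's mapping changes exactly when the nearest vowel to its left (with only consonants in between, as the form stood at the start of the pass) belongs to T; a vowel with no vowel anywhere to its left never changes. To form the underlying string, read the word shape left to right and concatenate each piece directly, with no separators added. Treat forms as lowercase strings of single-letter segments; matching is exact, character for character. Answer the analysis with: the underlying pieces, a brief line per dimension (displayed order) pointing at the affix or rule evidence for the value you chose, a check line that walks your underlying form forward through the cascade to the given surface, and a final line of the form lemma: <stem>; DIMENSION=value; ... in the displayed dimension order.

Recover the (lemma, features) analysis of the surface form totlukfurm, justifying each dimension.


underlying: tot-likfu-rm
GRD=ki - signalled by the affix tot-
RANK=pa - signalled by the affix -rm
check: totlikfurm -> totlukfurm
lemma: likfu; GRD=ki; RANK=pa


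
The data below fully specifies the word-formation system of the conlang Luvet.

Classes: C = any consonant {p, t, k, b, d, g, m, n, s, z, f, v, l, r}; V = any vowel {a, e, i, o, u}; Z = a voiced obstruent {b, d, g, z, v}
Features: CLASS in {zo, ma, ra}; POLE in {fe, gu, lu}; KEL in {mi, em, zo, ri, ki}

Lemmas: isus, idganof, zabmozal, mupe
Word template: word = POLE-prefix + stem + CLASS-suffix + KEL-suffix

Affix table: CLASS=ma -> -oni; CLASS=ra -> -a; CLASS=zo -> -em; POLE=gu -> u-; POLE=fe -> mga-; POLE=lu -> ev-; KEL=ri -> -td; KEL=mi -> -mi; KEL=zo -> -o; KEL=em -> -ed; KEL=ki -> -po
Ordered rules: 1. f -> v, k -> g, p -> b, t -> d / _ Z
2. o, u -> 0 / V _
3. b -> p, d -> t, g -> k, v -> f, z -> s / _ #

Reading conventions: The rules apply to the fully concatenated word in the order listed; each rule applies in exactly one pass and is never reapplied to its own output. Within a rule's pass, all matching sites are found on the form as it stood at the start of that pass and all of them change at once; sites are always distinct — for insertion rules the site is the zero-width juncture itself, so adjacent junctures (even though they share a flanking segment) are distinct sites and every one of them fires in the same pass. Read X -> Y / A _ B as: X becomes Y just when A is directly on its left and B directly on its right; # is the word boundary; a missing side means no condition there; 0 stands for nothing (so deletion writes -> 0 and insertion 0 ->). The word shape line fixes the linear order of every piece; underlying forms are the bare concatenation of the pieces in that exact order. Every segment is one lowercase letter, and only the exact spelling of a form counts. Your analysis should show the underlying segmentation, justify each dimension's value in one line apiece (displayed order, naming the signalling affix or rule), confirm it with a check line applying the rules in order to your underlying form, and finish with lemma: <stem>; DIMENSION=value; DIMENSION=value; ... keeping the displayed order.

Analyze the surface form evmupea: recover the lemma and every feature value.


underlying: ev-mupe-a-o
CLASS=ra - signalled by the affix -a
POLE=lu - signalled by the affix ev-
KEL=zo - signalled by the affix -o
check: evmupeao -> evmupeao -> evmupea -> evmupea
lemma: mupe; CLASS=ra; POLE=lu; KEL=zo


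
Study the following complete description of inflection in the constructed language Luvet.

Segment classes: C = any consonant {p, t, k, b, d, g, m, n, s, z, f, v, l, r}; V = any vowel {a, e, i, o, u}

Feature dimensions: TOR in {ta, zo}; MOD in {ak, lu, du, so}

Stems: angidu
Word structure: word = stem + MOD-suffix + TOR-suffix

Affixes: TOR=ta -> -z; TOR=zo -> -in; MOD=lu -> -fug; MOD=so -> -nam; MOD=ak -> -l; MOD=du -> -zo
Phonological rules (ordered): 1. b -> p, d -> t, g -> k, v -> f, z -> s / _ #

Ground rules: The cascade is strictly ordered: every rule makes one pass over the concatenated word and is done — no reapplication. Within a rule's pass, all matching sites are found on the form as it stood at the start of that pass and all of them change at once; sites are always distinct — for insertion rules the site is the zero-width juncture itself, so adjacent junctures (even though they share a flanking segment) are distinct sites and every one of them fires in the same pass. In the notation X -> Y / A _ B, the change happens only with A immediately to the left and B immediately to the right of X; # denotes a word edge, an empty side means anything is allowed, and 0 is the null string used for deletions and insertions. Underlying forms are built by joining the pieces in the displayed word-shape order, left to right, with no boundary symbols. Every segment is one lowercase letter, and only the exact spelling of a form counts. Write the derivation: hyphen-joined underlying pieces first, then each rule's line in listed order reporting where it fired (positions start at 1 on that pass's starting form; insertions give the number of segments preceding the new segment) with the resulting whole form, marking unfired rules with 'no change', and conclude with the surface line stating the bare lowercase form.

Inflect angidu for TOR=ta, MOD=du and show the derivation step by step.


underlying: angidu-zo-z
1. b -> p, d -> t, g -> k, v -> f, z -> s / _ #: fires at position(s) 9: angiduzos
surface: angiduzos


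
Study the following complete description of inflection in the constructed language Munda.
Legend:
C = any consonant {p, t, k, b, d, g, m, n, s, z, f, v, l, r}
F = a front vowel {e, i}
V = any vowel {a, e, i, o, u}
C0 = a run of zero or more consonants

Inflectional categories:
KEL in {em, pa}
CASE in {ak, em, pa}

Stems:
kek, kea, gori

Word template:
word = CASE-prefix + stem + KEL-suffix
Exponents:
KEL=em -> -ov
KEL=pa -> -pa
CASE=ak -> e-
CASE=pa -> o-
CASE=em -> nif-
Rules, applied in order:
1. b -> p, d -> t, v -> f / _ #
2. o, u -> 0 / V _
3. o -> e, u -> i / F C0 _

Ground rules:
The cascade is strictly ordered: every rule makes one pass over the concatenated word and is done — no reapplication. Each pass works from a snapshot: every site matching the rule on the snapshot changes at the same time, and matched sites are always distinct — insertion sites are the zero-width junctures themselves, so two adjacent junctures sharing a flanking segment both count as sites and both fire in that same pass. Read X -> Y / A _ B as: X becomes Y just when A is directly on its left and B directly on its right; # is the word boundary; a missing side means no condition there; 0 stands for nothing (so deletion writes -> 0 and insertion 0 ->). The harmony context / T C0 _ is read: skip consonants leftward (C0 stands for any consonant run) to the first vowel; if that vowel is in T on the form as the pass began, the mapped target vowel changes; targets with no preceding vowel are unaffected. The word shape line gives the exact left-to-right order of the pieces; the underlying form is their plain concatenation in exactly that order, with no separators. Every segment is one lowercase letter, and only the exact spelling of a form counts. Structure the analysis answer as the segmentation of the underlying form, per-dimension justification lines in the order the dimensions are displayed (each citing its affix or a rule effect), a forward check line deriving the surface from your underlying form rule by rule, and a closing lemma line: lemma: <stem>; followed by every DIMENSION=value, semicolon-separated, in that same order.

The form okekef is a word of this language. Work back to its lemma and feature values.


underlying: o-kek-ov
KEL=em - signalled by the affix -ov
CASE=pa - signalled by the affix o-
check: okekov -> okekof -> okekof -> okekef
lemma: kek; KEL=em; CASE=pa


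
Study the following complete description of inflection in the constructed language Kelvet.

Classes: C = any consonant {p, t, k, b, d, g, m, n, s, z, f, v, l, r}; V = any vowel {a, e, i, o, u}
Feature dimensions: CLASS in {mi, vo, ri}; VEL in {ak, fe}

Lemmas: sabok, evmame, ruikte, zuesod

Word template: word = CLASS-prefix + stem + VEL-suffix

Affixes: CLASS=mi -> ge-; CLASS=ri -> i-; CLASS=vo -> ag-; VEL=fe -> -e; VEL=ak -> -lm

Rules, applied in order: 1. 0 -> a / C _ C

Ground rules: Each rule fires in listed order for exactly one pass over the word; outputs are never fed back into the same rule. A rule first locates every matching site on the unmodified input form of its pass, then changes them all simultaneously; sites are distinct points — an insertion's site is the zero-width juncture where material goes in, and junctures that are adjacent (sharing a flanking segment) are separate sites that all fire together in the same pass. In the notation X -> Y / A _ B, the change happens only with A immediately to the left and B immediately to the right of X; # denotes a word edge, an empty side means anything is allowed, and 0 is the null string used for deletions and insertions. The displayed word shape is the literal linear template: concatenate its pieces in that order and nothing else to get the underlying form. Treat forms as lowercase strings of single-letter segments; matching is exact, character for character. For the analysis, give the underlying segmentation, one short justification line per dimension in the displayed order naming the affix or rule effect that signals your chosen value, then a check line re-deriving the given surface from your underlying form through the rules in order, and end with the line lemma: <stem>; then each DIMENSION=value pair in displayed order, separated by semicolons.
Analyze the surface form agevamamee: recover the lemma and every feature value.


underlying: ag-evmame-e
CLASS=vo - signalled by the affix ag-
VEL=fe - signalled by the affix -e
check: agevmamee -> agevamamee
lemma: evmame; CLASS=vo; VEL=fe


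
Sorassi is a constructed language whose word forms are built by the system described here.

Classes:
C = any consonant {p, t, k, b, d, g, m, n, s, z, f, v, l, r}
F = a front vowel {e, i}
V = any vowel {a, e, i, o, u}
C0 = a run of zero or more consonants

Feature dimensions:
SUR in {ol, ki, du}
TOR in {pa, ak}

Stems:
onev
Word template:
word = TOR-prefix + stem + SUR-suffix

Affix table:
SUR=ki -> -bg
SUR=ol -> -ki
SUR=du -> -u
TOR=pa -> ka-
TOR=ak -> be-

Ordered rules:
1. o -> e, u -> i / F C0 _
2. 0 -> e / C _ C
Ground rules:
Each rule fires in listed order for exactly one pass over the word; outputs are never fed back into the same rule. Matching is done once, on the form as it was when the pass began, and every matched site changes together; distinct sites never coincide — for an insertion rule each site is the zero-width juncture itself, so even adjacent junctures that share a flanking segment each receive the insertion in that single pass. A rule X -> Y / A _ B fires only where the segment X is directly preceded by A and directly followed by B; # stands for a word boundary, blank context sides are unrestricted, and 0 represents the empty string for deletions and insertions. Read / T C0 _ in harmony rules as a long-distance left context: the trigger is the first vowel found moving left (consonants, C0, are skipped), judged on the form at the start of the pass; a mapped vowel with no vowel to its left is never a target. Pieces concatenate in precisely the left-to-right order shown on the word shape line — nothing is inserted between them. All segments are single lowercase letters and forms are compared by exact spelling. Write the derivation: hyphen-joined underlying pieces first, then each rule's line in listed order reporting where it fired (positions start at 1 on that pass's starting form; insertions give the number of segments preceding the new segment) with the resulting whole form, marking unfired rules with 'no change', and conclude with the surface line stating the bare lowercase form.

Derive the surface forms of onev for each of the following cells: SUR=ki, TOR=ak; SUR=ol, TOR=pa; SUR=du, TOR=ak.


cell SUR=ki, TOR=ak:
underlying: be-onev-bg
1. o -> e, u -> i / F C0 _: fires at position(s) 3: beenevbg
2. 0 -> e / C _ C: inserts after position(s) 6, 7: beenevebeg
surface: beenevebeg

cell SUR=ol, TOR=pa:
underlying: ka-onev-ki
1. o -> e, u -> i / F C0 _: no change
2. 0 -> e / C _ C: inserts after position(s) 6: kaoneveki
surface: kaoneveki

cell SUR=du, TOR=ak:
underlying: be-onev-u
1. o -> e, u -> i / F C0 _: fires at position(s) 3, 7: beenevi
2. 0 -> e / C _ C: no change
surface: beenevi


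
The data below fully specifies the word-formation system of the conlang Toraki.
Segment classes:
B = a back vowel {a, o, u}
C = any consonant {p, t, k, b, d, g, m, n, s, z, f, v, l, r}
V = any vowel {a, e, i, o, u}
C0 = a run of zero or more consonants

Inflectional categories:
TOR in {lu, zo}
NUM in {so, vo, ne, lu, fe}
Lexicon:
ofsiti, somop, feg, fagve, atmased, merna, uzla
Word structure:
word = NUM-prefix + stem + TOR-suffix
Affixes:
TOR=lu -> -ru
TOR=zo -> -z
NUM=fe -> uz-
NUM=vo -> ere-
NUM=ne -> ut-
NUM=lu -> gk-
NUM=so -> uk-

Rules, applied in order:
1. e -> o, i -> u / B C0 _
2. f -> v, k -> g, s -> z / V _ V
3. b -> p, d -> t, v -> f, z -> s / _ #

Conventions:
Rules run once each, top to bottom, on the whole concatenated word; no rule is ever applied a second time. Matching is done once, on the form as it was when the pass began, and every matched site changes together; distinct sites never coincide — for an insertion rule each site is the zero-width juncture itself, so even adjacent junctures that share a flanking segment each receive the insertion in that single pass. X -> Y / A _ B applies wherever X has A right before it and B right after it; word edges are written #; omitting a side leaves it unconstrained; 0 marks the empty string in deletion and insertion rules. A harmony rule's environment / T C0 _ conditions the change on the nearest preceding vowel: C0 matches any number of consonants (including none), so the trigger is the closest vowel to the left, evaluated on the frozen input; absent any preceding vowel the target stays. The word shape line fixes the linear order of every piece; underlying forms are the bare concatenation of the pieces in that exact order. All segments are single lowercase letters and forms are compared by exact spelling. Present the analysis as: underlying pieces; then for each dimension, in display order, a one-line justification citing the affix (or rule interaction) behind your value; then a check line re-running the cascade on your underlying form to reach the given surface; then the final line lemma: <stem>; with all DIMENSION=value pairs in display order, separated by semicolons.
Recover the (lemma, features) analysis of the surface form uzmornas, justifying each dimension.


underlying: uz-merna-z
TOR=zo - signalled by the affix -z
NUM=fe - signalled by the affix uz-
check: uzmernaz -> uzmornaz -> uzmornaz -> uzmornas
lemma: merna; TOR=zo; NUM=fe


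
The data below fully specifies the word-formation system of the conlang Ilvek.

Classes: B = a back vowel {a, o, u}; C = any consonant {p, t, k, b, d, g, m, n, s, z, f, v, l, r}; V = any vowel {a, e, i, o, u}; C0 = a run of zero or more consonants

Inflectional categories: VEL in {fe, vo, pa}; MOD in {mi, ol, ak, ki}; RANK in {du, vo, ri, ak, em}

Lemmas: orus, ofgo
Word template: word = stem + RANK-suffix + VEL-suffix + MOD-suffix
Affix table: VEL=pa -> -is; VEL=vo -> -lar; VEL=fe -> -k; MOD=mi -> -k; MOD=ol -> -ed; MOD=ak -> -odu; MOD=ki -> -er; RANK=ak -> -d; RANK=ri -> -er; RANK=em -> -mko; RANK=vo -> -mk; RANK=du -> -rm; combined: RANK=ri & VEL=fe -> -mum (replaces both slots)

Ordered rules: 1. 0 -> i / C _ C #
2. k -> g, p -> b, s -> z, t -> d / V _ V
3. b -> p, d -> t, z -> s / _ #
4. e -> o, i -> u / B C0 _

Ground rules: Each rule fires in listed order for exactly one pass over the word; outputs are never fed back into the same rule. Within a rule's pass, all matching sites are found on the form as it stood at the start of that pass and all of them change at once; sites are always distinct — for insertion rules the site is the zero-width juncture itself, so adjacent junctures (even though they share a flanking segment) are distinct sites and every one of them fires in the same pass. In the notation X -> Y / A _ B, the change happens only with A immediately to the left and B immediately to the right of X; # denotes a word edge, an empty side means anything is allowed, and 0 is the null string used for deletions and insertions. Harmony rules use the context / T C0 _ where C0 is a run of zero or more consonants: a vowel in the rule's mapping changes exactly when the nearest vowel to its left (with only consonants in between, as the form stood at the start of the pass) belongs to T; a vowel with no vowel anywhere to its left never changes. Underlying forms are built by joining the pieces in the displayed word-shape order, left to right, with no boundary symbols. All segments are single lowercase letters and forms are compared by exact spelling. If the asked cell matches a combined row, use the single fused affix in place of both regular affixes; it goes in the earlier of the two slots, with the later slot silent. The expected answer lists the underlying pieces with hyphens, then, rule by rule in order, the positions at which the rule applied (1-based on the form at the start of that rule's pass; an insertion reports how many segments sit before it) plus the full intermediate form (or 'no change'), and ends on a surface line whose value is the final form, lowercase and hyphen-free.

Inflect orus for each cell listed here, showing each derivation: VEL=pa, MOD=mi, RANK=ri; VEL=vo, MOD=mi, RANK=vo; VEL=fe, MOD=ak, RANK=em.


cell VEL=pa, MOD=mi, RANK=ri:
underlying: orus-er-is-k
1. 0 -> i / C _ C #: inserts after position(s) 8: oruserisik
2. k -> g, p -> b, s -> z, t -> d / V _ V: fires at position(s) 4, 8: oruzerizik
3. b -> p, d -> t, z -> s / _ #: no change
4. e -> o, i -> u / B C0 _: fires at position(s) 5: oruzorizik
surface: oruzorizik

cell VEL=vo, MOD=mi, RANK=vo:
underlying: orus-mk-lar-k
1. 0 -> i / C _ C #: inserts after position(s) 9: orusmklarik
2. k -> g, p -> b, s -> z, t -> d / V _ V: no change
3. b -> p, d -> t, z -> s / _ #: no change
4. e -> o, i -> u / B C0 _: fires at position(s) 10: orusmklaruk
surface: orusmklaruk

cell VEL=fe, MOD=ak, RANK=em:
underlying: orus-mko-k-odu
1. 0 -> i / C _ C #: no change
2. k -> g, p -> b, s -> z, t -> d / V _ V: fires at position(s) 8: orusmkogodu
3. b -> p, d -> t, z -> s / _ #: no change
4. e -> o, i -> u / B C0 _: no change
surface: orusmkogodu


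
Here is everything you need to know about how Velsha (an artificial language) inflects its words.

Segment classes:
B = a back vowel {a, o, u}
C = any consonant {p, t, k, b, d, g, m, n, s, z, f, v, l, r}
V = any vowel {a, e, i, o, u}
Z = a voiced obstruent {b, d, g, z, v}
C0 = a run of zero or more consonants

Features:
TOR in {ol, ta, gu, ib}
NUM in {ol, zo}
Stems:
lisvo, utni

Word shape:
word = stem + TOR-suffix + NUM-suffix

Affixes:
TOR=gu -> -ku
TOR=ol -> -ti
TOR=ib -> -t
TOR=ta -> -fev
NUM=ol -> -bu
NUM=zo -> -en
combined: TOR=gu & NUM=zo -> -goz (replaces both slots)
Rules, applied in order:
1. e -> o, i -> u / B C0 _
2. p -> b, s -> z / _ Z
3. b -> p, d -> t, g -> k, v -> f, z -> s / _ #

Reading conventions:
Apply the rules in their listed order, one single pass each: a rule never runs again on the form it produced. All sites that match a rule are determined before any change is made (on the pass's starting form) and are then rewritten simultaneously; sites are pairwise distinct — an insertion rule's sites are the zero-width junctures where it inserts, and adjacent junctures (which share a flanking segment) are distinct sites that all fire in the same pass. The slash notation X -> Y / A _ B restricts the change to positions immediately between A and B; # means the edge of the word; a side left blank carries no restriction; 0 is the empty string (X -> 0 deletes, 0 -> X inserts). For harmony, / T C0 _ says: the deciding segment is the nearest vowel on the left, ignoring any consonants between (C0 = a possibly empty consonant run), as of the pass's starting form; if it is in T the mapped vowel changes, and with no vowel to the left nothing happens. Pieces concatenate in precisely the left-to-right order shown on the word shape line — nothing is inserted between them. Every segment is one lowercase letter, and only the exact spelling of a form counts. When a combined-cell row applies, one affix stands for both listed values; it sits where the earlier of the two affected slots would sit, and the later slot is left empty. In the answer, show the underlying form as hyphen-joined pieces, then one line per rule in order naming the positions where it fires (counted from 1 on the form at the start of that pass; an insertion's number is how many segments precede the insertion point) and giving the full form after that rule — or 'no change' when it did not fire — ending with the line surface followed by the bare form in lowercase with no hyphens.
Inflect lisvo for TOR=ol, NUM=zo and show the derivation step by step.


underlying: lisvo-ti-en
1. e -> o, i -> u / B C0 _: fires at position(s) 7: lisvotuen
2. p -> b, s -> z / _ Z: fires at position(s) 3: lizvotuen
3. b -> p, d -> t, g -> k, v -> f, z -> s / _ #: no change
surface: lizvotuen


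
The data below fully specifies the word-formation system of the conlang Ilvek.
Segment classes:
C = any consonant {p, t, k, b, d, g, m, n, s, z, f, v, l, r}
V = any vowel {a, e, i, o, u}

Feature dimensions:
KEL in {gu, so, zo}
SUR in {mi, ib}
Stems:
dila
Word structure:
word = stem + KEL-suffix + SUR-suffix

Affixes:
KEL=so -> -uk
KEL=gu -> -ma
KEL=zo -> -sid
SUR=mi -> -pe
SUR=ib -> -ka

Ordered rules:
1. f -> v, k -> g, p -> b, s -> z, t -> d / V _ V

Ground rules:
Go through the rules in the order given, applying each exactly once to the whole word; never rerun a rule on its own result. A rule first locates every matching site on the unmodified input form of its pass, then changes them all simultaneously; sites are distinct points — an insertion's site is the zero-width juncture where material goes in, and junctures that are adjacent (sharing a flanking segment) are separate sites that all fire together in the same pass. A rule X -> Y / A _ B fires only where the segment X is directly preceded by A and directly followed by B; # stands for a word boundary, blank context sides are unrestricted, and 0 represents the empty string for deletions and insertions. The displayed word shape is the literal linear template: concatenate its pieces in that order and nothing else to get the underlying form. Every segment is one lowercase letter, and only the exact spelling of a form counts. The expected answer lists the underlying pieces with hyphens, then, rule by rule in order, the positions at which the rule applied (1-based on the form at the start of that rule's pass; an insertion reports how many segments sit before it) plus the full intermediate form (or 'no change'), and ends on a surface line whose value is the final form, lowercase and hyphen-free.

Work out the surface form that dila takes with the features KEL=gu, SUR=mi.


underlying: dila-ma-pe
1. f -> v, k -> g, p -> b, s -> z, t -> d / V _ V: fires at position(s) 7: dilamabe
surface: dilamabe


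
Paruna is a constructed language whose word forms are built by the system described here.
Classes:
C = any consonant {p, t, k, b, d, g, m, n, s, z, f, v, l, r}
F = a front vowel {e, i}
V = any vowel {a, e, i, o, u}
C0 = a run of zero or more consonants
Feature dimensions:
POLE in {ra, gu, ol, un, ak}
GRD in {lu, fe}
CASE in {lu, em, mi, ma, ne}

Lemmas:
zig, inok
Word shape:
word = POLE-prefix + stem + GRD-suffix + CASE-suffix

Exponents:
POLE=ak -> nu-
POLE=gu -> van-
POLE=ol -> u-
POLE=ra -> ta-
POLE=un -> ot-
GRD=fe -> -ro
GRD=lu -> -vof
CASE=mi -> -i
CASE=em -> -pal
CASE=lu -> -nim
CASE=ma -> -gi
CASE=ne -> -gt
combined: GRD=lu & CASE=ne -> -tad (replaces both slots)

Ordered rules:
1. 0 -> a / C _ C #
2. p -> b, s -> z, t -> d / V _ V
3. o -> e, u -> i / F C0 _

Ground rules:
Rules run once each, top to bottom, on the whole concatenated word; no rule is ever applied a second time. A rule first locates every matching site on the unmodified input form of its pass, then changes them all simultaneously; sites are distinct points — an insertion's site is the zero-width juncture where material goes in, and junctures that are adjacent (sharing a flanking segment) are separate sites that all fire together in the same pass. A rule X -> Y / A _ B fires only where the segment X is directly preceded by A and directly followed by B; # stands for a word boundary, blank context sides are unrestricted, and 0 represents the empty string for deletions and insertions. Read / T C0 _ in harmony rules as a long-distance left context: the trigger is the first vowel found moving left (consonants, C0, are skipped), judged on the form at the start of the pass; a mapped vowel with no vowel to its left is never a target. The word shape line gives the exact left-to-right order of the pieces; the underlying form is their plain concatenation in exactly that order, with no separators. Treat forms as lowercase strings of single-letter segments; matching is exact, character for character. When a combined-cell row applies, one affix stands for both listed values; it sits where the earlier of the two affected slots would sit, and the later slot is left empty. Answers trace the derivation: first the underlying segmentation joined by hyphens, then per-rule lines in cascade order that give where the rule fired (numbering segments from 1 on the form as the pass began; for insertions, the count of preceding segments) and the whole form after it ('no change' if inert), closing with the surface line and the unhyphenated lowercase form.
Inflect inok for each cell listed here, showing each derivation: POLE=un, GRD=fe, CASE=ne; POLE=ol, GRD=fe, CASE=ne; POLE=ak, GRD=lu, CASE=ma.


cell POLE=un, GRD=fe, CASE=ne:
underlying: ot-inok-ro-gt
1. 0 -> a / C _ C #: inserts after position(s) 9: otinokrogat
2. p -> b, s -> z, t -> d / V _ V: fires at position(s) 2: odinokrogat
3. o -> e, u -> i / F C0 _: fires at position(s) 5: odinekrogat
surface: odinekrogat

cell POLE=ol, GRD=fe, CASE=ne:
underlying: u-inok-ro-gt
1. 0 -> a / C _ C #: inserts after position(s) 8: uinokrogat
2. p -> b, s -> z, t -> d / V _ V: no change
3. o -> e, u -> i / F C0 _: fires at position(s) 4: uinekrogat
surface: uinekrogat

cell POLE=ak, GRD=lu, CASE=ma:
underlying: nu-inok-vof-gi
1. 0 -> a / C _ C #: no change
2. p -> b, s -> z, t -> d / V _ V: no change
3. o -> e, u -> i / F C0 _: fires at position(s) 5: nuinekvofgi
surface: nuinekvofgi


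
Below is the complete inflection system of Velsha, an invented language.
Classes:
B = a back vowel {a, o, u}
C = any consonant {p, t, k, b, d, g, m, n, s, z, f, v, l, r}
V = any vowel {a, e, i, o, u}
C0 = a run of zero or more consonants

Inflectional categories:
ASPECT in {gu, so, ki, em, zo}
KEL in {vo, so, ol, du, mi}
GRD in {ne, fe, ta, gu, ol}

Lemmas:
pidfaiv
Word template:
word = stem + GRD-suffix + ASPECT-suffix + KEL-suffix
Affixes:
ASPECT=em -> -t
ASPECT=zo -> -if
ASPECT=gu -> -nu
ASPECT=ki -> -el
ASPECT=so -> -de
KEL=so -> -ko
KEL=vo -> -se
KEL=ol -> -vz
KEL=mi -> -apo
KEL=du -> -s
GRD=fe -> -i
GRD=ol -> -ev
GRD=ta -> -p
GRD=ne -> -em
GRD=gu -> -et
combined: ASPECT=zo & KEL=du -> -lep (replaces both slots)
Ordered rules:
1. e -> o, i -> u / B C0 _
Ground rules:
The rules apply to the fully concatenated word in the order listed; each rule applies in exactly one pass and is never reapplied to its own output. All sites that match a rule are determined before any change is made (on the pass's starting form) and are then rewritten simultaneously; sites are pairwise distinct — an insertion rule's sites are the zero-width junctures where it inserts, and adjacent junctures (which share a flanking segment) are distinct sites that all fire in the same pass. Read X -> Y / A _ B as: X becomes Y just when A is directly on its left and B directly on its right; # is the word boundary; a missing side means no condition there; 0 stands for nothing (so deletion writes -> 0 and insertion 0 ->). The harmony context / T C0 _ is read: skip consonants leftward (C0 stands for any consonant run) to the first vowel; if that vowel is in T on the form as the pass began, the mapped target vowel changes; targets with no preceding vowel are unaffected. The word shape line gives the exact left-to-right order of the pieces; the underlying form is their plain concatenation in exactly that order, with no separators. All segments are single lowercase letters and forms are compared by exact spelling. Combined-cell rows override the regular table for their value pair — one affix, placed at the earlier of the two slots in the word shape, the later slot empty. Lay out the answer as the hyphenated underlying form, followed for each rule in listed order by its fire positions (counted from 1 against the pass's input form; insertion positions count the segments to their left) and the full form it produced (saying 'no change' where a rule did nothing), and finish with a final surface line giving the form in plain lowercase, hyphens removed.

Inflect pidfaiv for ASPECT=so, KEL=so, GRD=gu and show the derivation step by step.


underlying: pidfaiv-et-de-ko
1. e -> o, i -> u / B C0 _: fires at position(s) 6: pidfauvetdeko
surface: pidfauvetdeko


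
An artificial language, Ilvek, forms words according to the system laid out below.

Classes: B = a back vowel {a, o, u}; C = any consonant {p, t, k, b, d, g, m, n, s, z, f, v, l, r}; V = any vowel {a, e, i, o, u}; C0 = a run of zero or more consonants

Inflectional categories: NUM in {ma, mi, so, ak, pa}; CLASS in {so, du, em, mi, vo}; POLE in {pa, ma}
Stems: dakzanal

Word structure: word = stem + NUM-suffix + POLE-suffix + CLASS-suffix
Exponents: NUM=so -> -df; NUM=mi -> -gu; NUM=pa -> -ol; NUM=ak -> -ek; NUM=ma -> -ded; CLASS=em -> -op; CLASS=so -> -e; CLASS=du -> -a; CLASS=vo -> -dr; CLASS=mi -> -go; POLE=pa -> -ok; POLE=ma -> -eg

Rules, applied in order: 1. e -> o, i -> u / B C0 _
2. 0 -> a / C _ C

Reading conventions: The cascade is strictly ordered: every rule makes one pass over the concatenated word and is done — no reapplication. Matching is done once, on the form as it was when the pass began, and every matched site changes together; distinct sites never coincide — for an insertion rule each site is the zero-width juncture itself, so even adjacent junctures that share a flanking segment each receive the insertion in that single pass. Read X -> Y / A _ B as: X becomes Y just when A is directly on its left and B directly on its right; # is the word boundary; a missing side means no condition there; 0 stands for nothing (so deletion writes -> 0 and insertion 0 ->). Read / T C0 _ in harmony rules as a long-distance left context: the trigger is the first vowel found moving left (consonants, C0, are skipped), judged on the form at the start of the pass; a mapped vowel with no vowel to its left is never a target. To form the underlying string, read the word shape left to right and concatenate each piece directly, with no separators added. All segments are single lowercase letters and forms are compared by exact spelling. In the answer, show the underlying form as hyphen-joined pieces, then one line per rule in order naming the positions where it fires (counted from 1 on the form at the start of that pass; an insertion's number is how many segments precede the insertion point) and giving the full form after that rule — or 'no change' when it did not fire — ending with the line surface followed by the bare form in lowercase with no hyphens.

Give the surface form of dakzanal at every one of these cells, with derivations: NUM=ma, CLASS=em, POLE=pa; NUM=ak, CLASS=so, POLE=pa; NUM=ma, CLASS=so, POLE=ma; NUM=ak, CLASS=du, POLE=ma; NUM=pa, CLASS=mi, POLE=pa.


cell NUM=ma, CLASS=em, POLE=pa:
underlying: dakzanal-ded-ok-op
1. e -> o, i -> u / B C0 _: fires at position(s) 10: dakzanaldodokop
2. 0 -> a / C _ C: inserts after position(s) 3, 8: dakazanaladodokop
surface: dakazanaladodokop

cell NUM=ak, CLASS=so, POLE=pa:
underlying: dakzanal-ek-ok-e
1. e -> o, i -> u / B C0 _: fires at position(s) 9, 13: dakzanalokoko
2. 0 -> a / C _ C: inserts after position(s) 3: dakazanalokoko
surface: dakazanalokoko

cell NUM=ma, CLASS=so, POLE=ma:
underlying: dakzanal-ded-eg-e
1. e -> o, i -> u / B C0 _: fires at position(s) 10: dakzanaldodege
2. 0 -> a / C _ C: inserts after position(s) 3, 8: dakazanaladodege
surface: dakazanaladodege

cell NUM=ak, CLASS=du, POLE=ma:
underlying: dakzanal-ek-eg-a
1. e -> o, i -> u / B C0 _: fires at position(s) 9: dakzanalokega
2. 0 -> a / C _ C: inserts after position(s) 3: dakazanalokega
surface: dakazanalokega

cell NUM=pa, CLASS=mi, POLE=pa:
underlying: dakzanal-ol-ok-go
1. e -> o, i -> u / B C0 _: no change
2. 0 -> a / C _ C: inserts after position(s) 3, 12: dakazanalolokago
surface: dakazanalolokago
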